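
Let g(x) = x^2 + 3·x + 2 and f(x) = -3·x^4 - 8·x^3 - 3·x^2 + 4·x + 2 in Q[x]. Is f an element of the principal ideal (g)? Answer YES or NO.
In Q[x] the ideal (g) consists of all multiples of g, so f ∈ (g) iff g | f, i.e. iff the remainder of f on division by g is 0. Divide f by g (g is monic, so eliminate the leading term of the running remainder at each step):
  leading term -3·x^4: subtract (-3·x^2)·g(x) = -3·x^4 - 9·x^3 - 6·x^2, leaving x^3 + 3·x^2 + 4·x + 2
  leading term x^3: subtract (x)·g(x) = x^3 + 3·x^2 + 2·x, leaving 2·x + 2
The remainder r(x) = 2·x + 2 ≠ 0 (and deg r < deg g), so g ∤ f, i.e. f ∉ (g).

Final answer: NO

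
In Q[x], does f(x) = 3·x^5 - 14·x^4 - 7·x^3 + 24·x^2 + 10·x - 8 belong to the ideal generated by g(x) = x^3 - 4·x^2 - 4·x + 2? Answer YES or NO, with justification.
NO

In Q[x] the ideal (g) consists of all multiples of g, so f ∈ (g) iff g | f, i.e. iff the remainder of f on division by g is 0. Divide f by g (g is monic, so eliminate the leading term of the running remainder at each step):
  leading term 3·x^5: subtract (3·x^2)·g(x) = 3·x^5 - 12·x^4 - 12·x^3 + 6·x^2, leaving -2·x^4 + 5·x^3 + 18·x^2 + 10·x - 8
  leading term -2·x^4: subtract (-2·x)·g(x) = -2·x^4 + 8·x^3 + 8·x^2 - 4·x, leaving -3·x^3 + 10·x^2 + 14·x - 8
  leading term -3·x^3: subtract (-3)·g(x) = -3·x^3 + 12·x^2 + 12·x - 6, leaving -2·x^2 + 2·x - 2
The remainder r(x) = -2·x^2 + 2·x - 2 ≠ 0 (and deg r < deg g), so g ∤ f, i.e. f ∉ (g).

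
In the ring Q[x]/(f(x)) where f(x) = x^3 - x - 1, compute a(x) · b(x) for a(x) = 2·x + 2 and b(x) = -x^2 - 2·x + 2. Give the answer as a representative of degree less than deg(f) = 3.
a · b ≡ -6·x^2 - 2·x + 2 (mod f(x))

First multiply in Q[x] without reducing: a · b = -2·x^3 - 6·x^2 + 4. Now divide by f(x) = x^3 - x - 1, eliminating the leading term at each step:
  leading term -2·x^3: subtract (-2)·f(x) = -2·x^3 + 2·x + 2, leaving -6·x^2 - 2·x + 2
The degree is now < 3, so this is the remainder. Hence a · b ≡ -6·x^2 - 2·x + 2 in Q[x]/(f).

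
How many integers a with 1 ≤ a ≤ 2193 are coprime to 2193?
The number of a ∈ {1, ..., 2193} with gcd(a, 2193) = 1 is by definition Euler's totient φ(2193). φ is multiplicative, with φ(p^e) = p^e − p^(e−1). Factorise 2193 = 3 · 17 · 43. Then
  φ(2193) = (3 − 1) · (17 − 1) · (43 − 1) = 2 · 16 · 42 = 1344.
So there are 1344 such integers.

Final answer: 1344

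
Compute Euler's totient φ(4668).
φ(4668) = 1552

φ is multiplicative, with φ(p^e) = p^e − p^(e−1). Factorise 4668 = 2^2 · 3 · 389. Then
  φ(4668) = (2^2 − 2^1) · (3 − 1) · (389 − 1) = 2 · 2 · 388 = 1552.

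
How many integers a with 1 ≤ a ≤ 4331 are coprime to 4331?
The number of a ∈ {1, ..., 4331} with gcd(a, 4331) = 1 is by definition Euler's totient φ(4331). φ is multiplicative, with φ(p^e) = p^e − p^(e−1). Factorise 4331 = 61 · 71. Then
  φ(4331) = (61 − 1) · (71 − 1) = 60 · 70 = 4200.
So there are 4200 such integers.

Final answer: 4200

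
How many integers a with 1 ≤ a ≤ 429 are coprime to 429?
240

The number of a ∈ {1, ..., 429} with gcd(a, 429) = 1 is by definition Euler's totient φ(429). φ is multiplicative, with φ(p^e) = p^e − p^(e−1). Factorise 429 = 3 · 11 · 13. Then
  φ(429) = (3 − 1) · (11 − 1) · (13 − 1) = 2 · 10 · 12 = 240.
So there are 240 such integers.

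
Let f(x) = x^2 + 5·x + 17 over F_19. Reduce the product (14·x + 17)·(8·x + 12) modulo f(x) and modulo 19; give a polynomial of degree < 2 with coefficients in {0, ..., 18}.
a · b ≡ 10·x + 10 (mod f(x))

Multiply as integer polynomials: a · b = 112·x^2 + 304·x + 204. Reducing coefficients mod 19: a · b ≡ 17·x^2 + 14. Now divide by f(x) = x^2 + 5·x + 17 in F_19[x], eliminating the leading term at each step:
  leading term 17·x^2: subtract (17)·f(x) = 17·x^2 + 9·x + 4, leaving 10·x + 10 (coefficients mod 19)
The degree is now < 2, so this is the remainder. Hence a · b ≡ 10·x + 10 in F_19[x]/(f).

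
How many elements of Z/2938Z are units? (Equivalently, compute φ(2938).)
An element a ∈ Z/2938Z is a unit iff gcd(a, 2938) = 1, so the number of units is φ(2938). φ is multiplicative, with φ(p^e) = p^e − p^(e−1). Factorise 2938 = 2 · 13 · 113. Then
  φ(2938) = (2 − 1) · (13 − 1) · (113 − 1) = 1 · 12 · 112 = 1344.

Final answer: Z/2938Z has φ(2938) = 1344 units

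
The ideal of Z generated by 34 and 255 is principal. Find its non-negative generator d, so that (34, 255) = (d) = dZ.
In the PID Z, (a, b) is generated by gcd(a, b). Compute gcd(255, 34) with the extended Euclidean algorithm, tracking rows (r, s, t) with s·255 + t·34 = r:
  row A: (255, 1, 0)   [1·255 + 0·34 = 255]
  row B: (34, 0, 1)   [0·255 + 1·34 = 34]
  255 = 7·34 + 17   → row C = row A − 7·row B = (17, 1, −7)   [check: 1·255 − 7·34 = 17]
  34 = 2·17 + 0   → remainder 0, stop. gcd = 17 (last nonzero row C).
So gcd(34, 255) = 17, with Bézout identity 1·255 − 7·34 = 17. Containment (⊇): the Bézout identity exhibits 17 as an element of (34, 255), giving (17) ⊆ (34, 255). Containment (⊆): since 17 | 34 and 17 | 255 (34 = 17·2, 255 = 17·15), every Z-linear combination of 34 and 255 is divisible by 17, so (34, 255) ⊆ (17). Therefore (34, 255) = (17), d = 17.

Final answer: (34, 255) = (17); d = 17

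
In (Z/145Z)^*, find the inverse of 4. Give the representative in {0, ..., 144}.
4^(−1) ≡ 109 (mod 145)

Apply the extended Euclidean algorithm to (145, 4), tracking rows (r, s, t) with s·145 + t·4 = r. Each division r_prev = q·r_cur + r_new produces the new row as (previous row) − q·(current row):
  row A: (145, 1, 0)   [1·145 + 0·4 = 145]
  row B: (4, 0, 1)   [0·145 + 1·4 = 4]
  145 = 36·4 + 1   → row C = row A − 36·row B = (1, 1, −36)   [check: 1·145 − 36·4 = 1]
  4 = 4·1 + 0   → remainder 0, stop. gcd = 1 (last nonzero row C).
The gcd is 1, so 4 is invertible mod 145. The last nonzero row gives 1·145 − 36·4 = 1, so t = −36. So 4^(−1) ≡ −36 ≡ 109 (mod 145). Verify: 4 · 109 = 436 ≡ 1 (mod 145). ✓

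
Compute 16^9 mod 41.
Use repeated squaring. Binary(9) = 1001. Walk through the bits of the exponent 9 left-to-right: at each bit after the leading one, square the running value, then multiply by 16 if the bit is 1 (always reducing mod 41):
  bit 1 = 1 (leading): start with 16.
  bit 2 = 0: square 16^2 = 256 ≡ 10 (mod 41).
  bit 3 = 0: square 10^2 = 100 ≡ 18 (mod 41).
  bit 4 = 1: square 18^2 = 324 ≡ 37; bit is 1, so multiply 37·16 = 592 ≡ 18 (mod 41).
Final value: 16^9 ≡ 18 (mod 41).

Final answer: 18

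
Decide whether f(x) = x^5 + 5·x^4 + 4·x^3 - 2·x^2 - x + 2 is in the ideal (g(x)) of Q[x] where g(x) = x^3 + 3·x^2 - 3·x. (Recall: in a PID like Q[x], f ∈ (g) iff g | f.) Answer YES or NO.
In Q[x] the ideal (g) consists of all multiples of g, so f ∈ (g) iff g | f, i.e. iff the remainder of f on division by g is 0. Divide f by g (g is monic, so eliminate the leading term of the running remainder at each step):
  leading term x^5: subtract (x^2)·g(x) = x^5 + 3·x^4 - 3·x^3, leaving 2·x^4 + 7·x^3 - 2·x^2 - x + 2
  leading term 2·x^4: subtract (2·x)·g(x) = 2·x^4 + 6·x^3 - 6·x^2, leaving x^3 + 4·x^2 - x + 2
  leading term x^3: subtract (1)·g(x) = x^3 + 3·x^2 - 3·x, leaving x^2 + 2·x + 2
The remainder r(x) = x^2 + 2·x + 2 ≠ 0 (and deg r < deg g), so g ∤ f, i.e. f ∉ (g).

Final answer: NO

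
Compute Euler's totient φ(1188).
φ is multiplicative, with φ(p^e) = p^e − p^(e−1). Factorise 1188 = 2^2 · 3^3 · 11. Then
  φ(1188) = (2^2 − 2^1) · (3^3 − 3^2) · (11 − 1) = 2 · 18 · 10 = 360.

Final answer: φ(1188) = 360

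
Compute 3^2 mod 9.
0

Use repeated squaring. Binary(2) = 10. Walk through the bits of the exponent 2 left-to-right: at each bit after the leading one, square the running value, then multiply by 3 if the bit is 1 (always reducing mod 9):
  bit 1 = 1 (leading): start with 3.
  bit 2 = 0: square 3^2 = 9 ≡ 0 (mod 9).
Final value: 3^2 ≡ 0 (mod 9).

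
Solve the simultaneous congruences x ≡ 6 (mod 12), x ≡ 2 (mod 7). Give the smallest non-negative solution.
x ≡ 30 (mod 84); the representative in [0, 84) is 30

The moduli 12, 7 are pairwise coprime, so by the CRT there is a unique solution mod 12·7 = 84.
Solve by successive substitution. Start with x ≡ 6 (mod 12).
  Combine with x ≡ 2 (mod 7): write x = 6 + 12·t and require 6 + 12·t ≡ 2 (mod 7), i.e. 12·t ≡ 2 − 6 ≡ 3 (mod 7). Since 12^(−1) ≡ 3 (mod 7) (12 ≡ 5 (mod 7)), t ≡ 3·3 ≡ 2 (mod 7). So x ≡ 6 + 12·2 = 30 (mod 84).
Unique solution in [0, 84): x = 30.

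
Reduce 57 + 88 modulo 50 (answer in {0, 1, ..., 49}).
45

Reduce the summands first: 57 ≡ 7, 88 ≡ 38 (mod 50), so 57 + 88 ≡ 7 + 38 (mod 50). 7 + 38 = 45; 45 = 0·50 + 45, so (57 + 88) mod 50 = 45.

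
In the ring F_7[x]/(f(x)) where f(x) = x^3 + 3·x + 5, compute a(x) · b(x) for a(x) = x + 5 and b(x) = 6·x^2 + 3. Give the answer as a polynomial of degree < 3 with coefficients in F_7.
a · b ≡ 2·x^2 + 6·x + 6 (mod f(x))

Multiply as integer polynomials: a · b = 6·x^3 + 30·x^2 + 3·x + 15. Reducing coefficients mod 7: a · b ≡ 6·x^3 + 2·x^2 + 3·x + 1. Now divide by f(x) = x^3 + 3·x + 5 in F_7[x], eliminating the leading term at each step:
  leading term 6·x^3: subtract (6)·f(x) = 6·x^3 + 4·x + 2, leaving 2·x^2 + 6·x + 6 (coefficients mod 7)
The degree is now < 3, so this is the remainder. Hence a · b ≡ 2·x^2 + 6·x + 6 in F_7[x]/(f).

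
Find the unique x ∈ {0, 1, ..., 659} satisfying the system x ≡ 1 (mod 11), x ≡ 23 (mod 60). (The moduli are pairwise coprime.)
The moduli 11, 60 are pairwise coprime, so by the CRT there is a unique solution mod 11·60 = 660.
Solve by successive substitution. Start with x ≡ 1 (mod 11).
  Combine with x ≡ 23 (mod 60): write x = 1 + 11·t and require 1 + 11·t ≡ 23 (mod 60), i.e. 11·t ≡ 23 − 1 ≡ 22 (mod 60). Since 11^(−1) ≡ 11 (mod 60), t ≡ 11·22 ≡ 2 (mod 60). So x ≡ 1 + 11·2 = 23 (mod 660).
Unique solution in [0, 660): x = 23.

Final answer: x ≡ 23 (mod 660); the representative in [0, 660) is 23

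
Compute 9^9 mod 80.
Use repeated squaring. Binary(9) = 1001. Walk through the bits of the exponent 9 left-to-right: at each bit after the leading one, square the running value, then multiply by 9 if the bit is 1 (always reducing mod 80):
  bit 1 = 1 (leading): start with 9.
  bit 2 = 0: square 9^2 = 81 ≡ 1 (mod 80).
  bit 3 = 0: square 1^2 = 1 (mod 80).
  bit 4 = 1: square 1^2 = 1; bit is 1, so multiply 1·9 = 9 (mod 80).
Final value: 9^9 ≡ 9 (mod 80).

Final answer: 9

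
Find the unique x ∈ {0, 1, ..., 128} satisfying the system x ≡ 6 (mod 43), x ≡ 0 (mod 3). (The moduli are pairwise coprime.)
x ≡ 6 (mod 129); the representative in [0, 129) is 6

The moduli 43, 3 are pairwise coprime, so by the CRT there is a unique solution mod 43·3 = 129.
Solve by successive substitution. Start with x ≡ 6 (mod 43).
  Combine with x ≡ 0 (mod 3): write x = 6 + 43·t and require 6 + 43·t ≡ 0 (mod 3), i.e. 43·t ≡ 0 − 6 ≡ 0 (mod 3). Since 43^(−1) ≡ 1 (mod 3) (43 ≡ 1 (mod 3)), t ≡ 1·0 ≡ 0 (mod 3). So x ≡ 6 + 43·0 = 6 (mod 129).
Unique solution in [0, 129): x = 6.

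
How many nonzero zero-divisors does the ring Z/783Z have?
In Z/783Z each nonzero element is either a unit (gcd with 783 is 1) or a zero-divisor (gcd > 1). The number of units is φ(783): factorise 783 = 3^3 · 29, so φ(783) = (3^3 − 3^2) · (29 − 1) = 18 · 28 = 504. The nonzero elements number 783 − 1 = 782. Hence the nonzero zero-divisors number 782 − 504 = 278.

Final answer: Z/783Z has 278 nonzero zero-divisors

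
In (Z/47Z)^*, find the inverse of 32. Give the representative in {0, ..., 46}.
Apply the extended Euclidean algorithm to (47, 32), tracking rows (r, s, t) with s·47 + t·32 = r. Each division r_prev = q·r_cur + r_new produces the new row as (previous row) − q·(current row):
  row A: (47, 1, 0)   [1·47 + 0·32 = 47]
  row B: (32, 0, 1)   [0·47 + 1·32 = 32]
  47 = 1·32 + 15   → row C = row A − 1·row B = (15, 1, −1)   [check: 1·47 − 1·32 = 15]
  32 = 2·15 + 2   → row D = row B − 2·row C = (2, −2, 3)   [check: −2·47 + 3·32 = 2]
  15 = 7·2 + 1   → row E = row C − 7·row D = (1, 15, −22)   [check: 15·47 − 22·32 = 1]
  2 = 2·1 + 0   → remainder 0, stop. gcd = 1 (last nonzero row E).
The gcd is 1, so 32 is invertible mod 47. The last nonzero row gives 15·47 − 22·32 = 1, so t = −22. So 32^(−1) ≡ −22 ≡ 25 (mod 47). Verify: 32 · 25 = 800 ≡ 1 (mod 47). ✓

Final answer: 32^(−1) ≡ 25 (mod 47)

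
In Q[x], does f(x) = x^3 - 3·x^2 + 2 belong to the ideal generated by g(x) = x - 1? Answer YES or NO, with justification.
YES

In Q[x] the ideal (g) consists of all multiples of g, so f ∈ (g) iff g | f, i.e. iff the remainder of f on division by g is 0. Divide f by g (g is monic, so eliminate the leading term of the running remainder at each step):
  leading term x^3: subtract (x^2)·g(x) = x^3 - x^2, leaving 2 - 2·x^2
  leading term -2·x^2: subtract (-2·x)·g(x) = -2·x^2 + 2·x, leaving 2 - 2·x
  leading term -2·x: subtract (-2)·g(x) = 2 - 2·x, leaving 0
The remainder is 0, so f(x) = g(x) · h(x) with h(x) = x^2 - 2·x - 2. Hence g | f, i.e. f ∈ (g).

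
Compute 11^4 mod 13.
3

Use repeated squaring. Binary(4) = 100. Walk through the bits of the exponent 4 left-to-right: at each bit after the leading one, square the running value, then multiply by 11 if the bit is 1 (always reducing mod 13):
  bit 1 = 1 (leading): start with 11.
  bit 2 = 0: square 11^2 = 121 ≡ 4 (mod 13).
  bit 3 = 0: square 4^2 = 16 ≡ 3 (mod 13).
Final value: 11^4 ≡ 3 (mod 13).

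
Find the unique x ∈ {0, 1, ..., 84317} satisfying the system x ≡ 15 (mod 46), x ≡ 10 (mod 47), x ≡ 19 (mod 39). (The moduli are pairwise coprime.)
The moduli 46, 47, 39 are pairwise coprime, so by the CRT there is a unique solution mod 46·47·39 = 84318.
Solve by successive substitution. Start with x ≡ 15 (mod 46).
  Combine with x ≡ 10 (mod 47): write x = 15 + 46·t and require 15 + 46·t ≡ 10 (mod 47), i.e. 46·t ≡ 10 − 15 ≡ 42 (mod 47). Since 46^(−1) ≡ 46 (mod 47), t ≡ 46·42 ≡ 5 (mod 47). So x ≡ 15 + 46·5 = 245 (mod 2162).
  Combine with x ≡ 19 (mod 39): write x = 245 + 2162·t and require 245 + 2162·t ≡ 19 (mod 39), i.e. 2162·t ≡ 19 − 245 ≡ 8 (mod 39). Since 2162^(−1) ≡ 23 (mod 39) (2162 ≡ 17 (mod 39)), t ≡ 23·8 ≡ 28 (mod 39). So x ≡ 245 + 2162·28 = 60781 (mod 84318).
Unique solution in [0, 84318): x = 60781.

Final answer: x ≡ 60781 (mod 84318); the representative in [0, 84318) is 60781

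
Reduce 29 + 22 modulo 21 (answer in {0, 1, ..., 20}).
Reduce the summands first: 29 ≡ 8, 22 ≡ 1 (mod 21), so 29 + 22 ≡ 8 + 1 (mod 21). 8 + 1 = 9; 9 = 0·21 + 9, so (29 + 22) mod 21 = 9.

Final answer: 9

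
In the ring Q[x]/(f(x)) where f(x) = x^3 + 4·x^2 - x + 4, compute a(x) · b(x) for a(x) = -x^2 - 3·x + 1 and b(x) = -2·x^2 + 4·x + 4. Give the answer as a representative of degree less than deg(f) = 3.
First multiply in Q[x] without reducing: a · b = 2·x^4 + 2·x^3 - 18·x^2 - 8·x + 4. Now divide by f(x) = x^3 + 4·x^2 - x + 4, eliminating the leading term at each step:
  leading term 2·x^4: subtract (2·x)·f(x) = 2·x^4 + 8·x^3 - 2·x^2 + 8·x, leaving -6·x^3 - 16·x^2 - 16·x + 4
  leading term -6·x^3: subtract (-6)·f(x) = -6·x^3 - 24·x^2 + 6·x - 24, leaving 8·x^2 - 22·x + 28
The degree is now < 3, so this is the remainder. Hence a · b ≡ 8·x^2 - 22·x + 28 in Q[x]/(f).

Final answer: a · b ≡ 8·x^2 - 22·x + 28 (mod f(x))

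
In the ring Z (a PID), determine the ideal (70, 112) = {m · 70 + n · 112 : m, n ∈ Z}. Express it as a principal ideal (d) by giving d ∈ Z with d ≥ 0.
(70, 112) = (14); d = 14

In the PID Z, (a, b) is generated by gcd(a, b). Compute gcd(112, 70) with the extended Euclidean algorithm, tracking rows (r, s, t) with s·112 + t·70 = r:
  row A: (112, 1, 0)   [1·112 + 0·70 = 112]
  row B: (70, 0, 1)   [0·112 + 1·70 = 70]
  112 = 1·70 + 42   → row C = row A − 1·row B = (42, 1, −1)   [check: 1·112 − 1·70 = 42]
  70 = 1·42 + 28   → row D = row B − 1·row C = (28, −1, 2)   [check: −1·112 + 2·70 = 28]
  42 = 1·28 + 14   → row E = row C − 1·row D = (14, 2, −3)   [check: 2·112 − 3·70 = 14]
  28 = 2·14 + 0   → remainder 0, stop. gcd = 14 (last nonzero row E).
So gcd(70, 112) = 14, with Bézout identity 2·112 − 3·70 = 14. Containment (⊇): the Bézout identity exhibits 14 as an element of (70, 112), giving (14) ⊆ (70, 112). Containment (⊆): since 14 | 70 and 14 | 112 (70 = 14·5, 112 = 14·8), every Z-linear combination of 70 and 112 is divisible by 14, so (70, 112) ⊆ (14). Therefore (70, 112) = (14), d = 14.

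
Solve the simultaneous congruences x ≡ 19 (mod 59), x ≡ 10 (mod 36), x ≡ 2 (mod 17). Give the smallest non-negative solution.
The moduli 59, 36, 17 are pairwise coprime, so by the CRT there is a unique solution mod 59·36·17 = 36108.
Solve by successive substitution. Start with x ≡ 19 (mod 59).
  Combine with x ≡ 10 (mod 36): write x = 19 + 59·t and require 19 + 59·t ≡ 10 (mod 36), i.e. 59·t ≡ 10 − 19 ≡ 27 (mod 36). Since 59^(−1) ≡ 11 (mod 36) (59 ≡ 23 (mod 36)), t ≡ 11·27 ≡ 9 (mod 36). So x ≡ 19 + 59·9 = 550 (mod 2124).
  Combine with x ≡ 2 (mod 17): write x = 550 + 2124·t and require 550 + 2124·t ≡ 2 (mod 17), i.e. 2124·t ≡ 2 − 550 ≡ 13 (mod 17). Since 2124^(−1) ≡ 16 (mod 17) (2124 ≡ 16 (mod 17)), t ≡ 16·13 ≡ 4 (mod 17). So x ≡ 550 + 2124·4 = 9046 (mod 36108).
Unique solution in [0, 36108): x = 9046.

Final answer: x ≡ 9046 (mod 36108); the representative in [0, 36108) is 9046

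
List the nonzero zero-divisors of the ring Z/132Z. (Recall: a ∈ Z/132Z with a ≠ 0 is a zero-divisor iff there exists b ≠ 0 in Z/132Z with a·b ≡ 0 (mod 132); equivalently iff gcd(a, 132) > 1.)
An element a ∈ Z/132Z (with a ≠ 0) is a zero-divisor iff gcd(a, 132) > 1 (because a is a unit precisely when gcd(a, n) = 1, and in Z/nZ every nonzero, non-unit element is a zero-divisor). Scan a = 1, ..., 131 and keep those with gcd(a, 132) > 1:
  gcd(2, 132) = 2, gcd(3, 132) = 3, gcd(4, 132) = 4, gcd(6, 132) = 6, gcd(8, 132) = 4, gcd(9, 132) = 3, gcd(10, 132) = 2, gcd(11, 132) = 11, gcd(12, 132) = 12, gcd(14, 132) = 2, gcd(15, 132) = 3, gcd(16, 132) = 4, gcd(18, 132) = 6, gcd(20, 132) = 4, gcd(21, 132) = 3, gcd(22, 132) = 22, gcd(24, 132) = 12, gcd(26, 132) = 2, gcd(27, 132) = 3, gcd(28, 132) = 4, gcd(30, 132) = 6, gcd(32, 132) = 4, gcd(33, 132) = 33, gcd(34, 132) = 2, gcd(36, 132) = 12, gcd(38, 132) = 2, gcd(39, 132) = 3, gcd(40, 132) = 4, gcd(42, 132) = 6, gcd(44, 132) = 44, gcd(45, 132) = 3, gcd(46, 132) = 2, gcd(48, 132) = 12, gcd(50, 132) = 2, gcd(51, 132) = 3, gcd(52, 132) = 4, gcd(54, 132) = 6, gcd(55, 132) = 11, gcd(56, 132) = 4, gcd(57, 132) = 3, gcd(58, 132) = 2, gcd(60, 132) = 12, gcd(62, 132) = 2, gcd(63, 132) = 3, gcd(64, 132) = 4, gcd(66, 132) = 66, gcd(68, 132) = 4, gcd(69, 132) = 3, gcd(70, 132) = 2, gcd(72, 132) = 12, gcd(74, 132) = 2, gcd(75, 132) = 3, gcd(76, 132) = 4, gcd(77, 132) = 11, gcd(78, 132) = 6, gcd(80, 132) = 4, gcd(81, 132) = 3, gcd(82, 132) = 2, gcd(84, 132) = 12, gcd(86, 132) = 2, gcd(87, 132) = 3, gcd(88, 132) = 44, gcd(90, 132) = 6, gcd(92, 132) = 4, gcd(93, 132) = 3, gcd(94, 132) = 2, gcd(96, 132) = 12, gcd(98, 132) = 2, gcd(99, 132) = 33, gcd(100, 132) = 4, gcd(102, 132) = 6, gcd(104, 132) = 4, gcd(105, 132) = 3, gcd(106, 132) = 2, gcd(108, 132) = 12, gcd(110, 132) = 22, gcd(111, 132) = 3, gcd(112, 132) = 4, gcd(114, 132) = 6, gcd(116, 132) = 4, gcd(117, 132) = 3, gcd(118, 132) = 2, gcd(120, 132) = 12, gcd(121, 132) = 11, gcd(122, 132) = 2, gcd(123, 132) = 3, gcd(124, 132) = 4, gcd(126, 132) = 6, gcd(128, 132) = 4, gcd(129, 132) = 3, gcd(130, 132) = 2.
All other a ∈ {1, ..., 131} have gcd(a, 132) = 1 and are units. So the nonzero zero-divisors are exactly the 91 values of a appearing in this scan.

Final answer: nonzero zero-divisors of Z/132Z = {2, 3, 4, 6, 8, 9, 10, 11, 12, 14, 15, 16, 18, 20, 21, 22, 24, 26, 27, 28, 30, 32, 33, 34, 36, 38, 39, 40, 42, 44, 45, 46, 48, 50, 51, 52, 54, 55, 56, 57, 58, 60, 62, 63, 64, 66, 68, 69, 70, 72, 74, 75, 76, 77, 78, 80, 81, 82, 84, 86, 87, 88, 90, 92, 93, 94, 96, 98, 99, 100, 102, 104, 105, 106, 108, 110, 111, 112, 114, 116, 117, 118, 120, 121, 122, 123, 124, 126, 128, 129, 130}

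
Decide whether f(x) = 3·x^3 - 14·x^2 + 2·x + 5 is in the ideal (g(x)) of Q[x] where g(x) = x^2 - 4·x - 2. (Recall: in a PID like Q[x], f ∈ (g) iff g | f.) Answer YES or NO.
NO

In Q[x] the ideal (g) consists of all multiples of g, so f ∈ (g) iff g | f, i.e. iff the remainder of f on division by g is 0. Divide f by g (g is monic, so eliminate the leading term of the running remainder at each step):
  leading term 3·x^3: subtract (3·x)·g(x) = 3·x^3 - 12·x^2 - 6·x, leaving -2·x^2 + 8·x + 5
  leading term -2·x^2: subtract (-2)·g(x) = -2·x^2 + 8·x + 4, leaving 1
The remainder r(x) = 1 ≠ 0 (and deg r < deg g), so g ∤ f, i.e. f ∉ (g).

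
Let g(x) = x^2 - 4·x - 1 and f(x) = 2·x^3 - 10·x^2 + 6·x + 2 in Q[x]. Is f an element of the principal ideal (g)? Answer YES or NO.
YES

In Q[x] the ideal (g) consists of all multiples of g, so f ∈ (g) iff g | f, i.e. iff the remainder of f on division by g is 0. Divide f by g (g is monic, so eliminate the leading term of the running remainder at each step):
  leading term 2·x^3: subtract (2·x)·g(x) = 2·x^3 - 8·x^2 - 2·x, leaving -2·x^2 + 8·x + 2
  leading term -2·x^2: subtract (-2)·g(x) = -2·x^2 + 8·x + 2, leaving 0
The remainder is 0, so f(x) = g(x) · h(x) with h(x) = 2·x - 2. Hence g | f, i.e. f ∈ (g).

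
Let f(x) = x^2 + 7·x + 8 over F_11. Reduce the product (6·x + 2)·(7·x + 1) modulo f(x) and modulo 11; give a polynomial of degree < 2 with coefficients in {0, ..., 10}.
Multiply as integer polynomials: a · b = 42·x^2 + 20·x + 2. Reducing coefficients mod 11: a · b ≡ 9·x^2 + 9·x + 2. Now divide by f(x) = x^2 + 7·x + 8 in F_11[x], eliminating the leading term at each step:
  leading term 9·x^2: subtract (9)·f(x) = 9·x^2 + 8·x + 6, leaving x + 7 (coefficients mod 11)
The degree is now < 2, so this is the remainder. Hence a · b ≡ x + 7 in F_11[x]/(f).

Final answer: a · b ≡ x + 7 (mod f(x))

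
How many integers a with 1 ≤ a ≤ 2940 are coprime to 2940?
The number of a ∈ {1, ..., 2940} with gcd(a, 2940) = 1 is by definition Euler's totient φ(2940). φ is multiplicative, with φ(p^e) = p^e − p^(e−1). Factorise 2940 = 2^2 · 3 · 5 · 7^2. Then
  φ(2940) = (2^2 − 2^1) · (3 − 1) · (5 − 1) · (7^2 − 7^1) = 2 · 2 · 4 · 42 = 672.
So there are 672 such integers.

Final answer: 672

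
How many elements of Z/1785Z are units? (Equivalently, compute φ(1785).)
Z/1785Z has φ(1785) = 768 units

An element a ∈ Z/1785Z is a unit iff gcd(a, 1785) = 1, so the number of units is φ(1785). φ is multiplicative, with φ(p^e) = p^e − p^(e−1). Factorise 1785 = 3 · 5 · 7 · 17. Then
  φ(1785) = (3 − 1) · (5 − 1) · (7 − 1) · (17 − 1) = 2 · 4 · 6 · 16 = 768.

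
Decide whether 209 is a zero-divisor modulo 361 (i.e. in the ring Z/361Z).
gcd(209, 361) = 19 > 1, so 209 is not a unit in Z/361Z. In Z/nZ every nonzero non-unit is a zero-divisor: explicitly, take b = 361/gcd = 19 ≠ 0 (mod 361); then 209·19 = 3971 = 11·361, i.e. 209·19 ≡ 0 (mod 361). So 209 is a zero-divisor.

Final answer: YES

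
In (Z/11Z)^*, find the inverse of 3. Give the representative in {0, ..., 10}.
3^(−1) ≡ 4 (mod 11)

Apply the extended Euclidean algorithm to (11, 3), tracking rows (r, s, t) with s·11 + t·3 = r. Each division r_prev = q·r_cur + r_new produces the new row as (previous row) − q·(current row):
  row A: (11, 1, 0)   [1·11 + 0·3 = 11]
  row B: (3, 0, 1)   [0·11 + 1·3 = 3]
  11 = 3·3 + 2   → row C = row A − 3·row B = (2, 1, −3)   [check: 1·11 − 3·3 = 2]
  3 = 1·2 + 1   → row D = row B − 1·row C = (1, −1, 4)   [check: −1·11 + 4·3 = 1]
  2 = 2·1 + 0   → remainder 0, stop. gcd = 1 (last nonzero row D).
The gcd is 1, so 3 is invertible mod 11. The last nonzero row gives −1·11 + 4·3 = 1, so t = 4. So 3^(−1) ≡ 4 (mod 11). Verify: 3 · 4 = 12 ≡ 1 (mod 11). ✓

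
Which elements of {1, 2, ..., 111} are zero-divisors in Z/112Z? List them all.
nonzero zero-divisors of Z/112Z = {2, 4, 6, 7, 8, 10, 12, 14, 16, 18, 20, 21, 22, 24, 26, 28, 30, 32, 34, 35, 36, 38, 40, 42, 44, 46, 48, 49, 50, 52, 54, 56, 58, 60, 62, 63, 64, 66, 68, 70, 72, 74, 76, 77, 78, 80, 82, 84, 86, 88, 90, 91, 92, 94, 96, 98, 100, 102, 104, 105, 106, 108, 110}

An element a ∈ Z/112Z (with a ≠ 0) is a zero-divisor iff gcd(a, 112) > 1 (because a is a unit precisely when gcd(a, n) = 1, and in Z/nZ every nonzero, non-unit element is a zero-divisor). Scan a = 1, ..., 111 and keep those with gcd(a, 112) > 1:
  gcd(2, 112) = 2, gcd(4, 112) = 4, gcd(6, 112) = 2, gcd(7, 112) = 7, gcd(8, 112) = 8, gcd(10, 112) = 2, gcd(12, 112) = 4, gcd(14, 112) = 14, gcd(16, 112) = 16, gcd(18, 112) = 2, gcd(20, 112) = 4, gcd(21, 112) = 7, gcd(22, 112) = 2, gcd(24, 112) = 8, gcd(26, 112) = 2, gcd(28, 112) = 28, gcd(30, 112) = 2, gcd(32, 112) = 16, gcd(34, 112) = 2, gcd(35, 112) = 7, gcd(36, 112) = 4, gcd(38, 112) = 2, gcd(40, 112) = 8, gcd(42, 112) = 14, gcd(44, 112) = 4, gcd(46, 112) = 2, gcd(48, 112) = 16, gcd(49, 112) = 7, gcd(50, 112) = 2, gcd(52, 112) = 4, gcd(54, 112) = 2, gcd(56, 112) = 56, gcd(58, 112) = 2, gcd(60, 112) = 4, gcd(62, 112) = 2, gcd(63, 112) = 7, gcd(64, 112) = 16, gcd(66, 112) = 2, gcd(68, 112) = 4, gcd(70, 112) = 14, gcd(72, 112) = 8, gcd(74, 112) = 2, gcd(76, 112) = 4, gcd(77, 112) = 7, gcd(78, 112) = 2, gcd(80, 112) = 16, gcd(82, 112) = 2, gcd(84, 112) = 28, gcd(86, 112) = 2, gcd(88, 112) = 8, gcd(90, 112) = 2, gcd(91, 112) = 7, gcd(92, 112) = 4, gcd(94, 112) = 2, gcd(96, 112) = 16, gcd(98, 112) = 14, gcd(100, 112) = 4, gcd(102, 112) = 2, gcd(104, 112) = 8, gcd(105, 112) = 7, gcd(106, 112) = 2, gcd(108, 112) = 4, gcd(110, 112) = 2.
All other a ∈ {1, ..., 111} have gcd(a, 112) = 1 and are units. So the nonzero zero-divisors are exactly the 63 values of a appearing in this scan.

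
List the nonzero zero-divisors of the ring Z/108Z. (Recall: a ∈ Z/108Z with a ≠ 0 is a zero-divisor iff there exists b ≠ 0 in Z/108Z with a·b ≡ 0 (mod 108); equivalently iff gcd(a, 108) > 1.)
nonzero zero-divisors of Z/108Z = {2, 3, 4, 6, 8, 9, 10, 12, 14, 15, 16, 18, 20, 21, 22, 24, 26, 27, 28, 30, 32, 33, 34, 36, 38, 39, 40, 42, 44, 45, 46, 48, 50, 51, 52, 54, 56, 57, 58, 60, 62, 63, 64, 66, 68, 69, 70, 72, 74, 75, 76, 78, 80, 81, 82, 84, 86, 87, 88, 90, 92, 93, 94, 96, 98, 99, 100, 102, 104, 105, 106}

An element a ∈ Z/108Z (with a ≠ 0) is a zero-divisor iff gcd(a, 108) > 1 (because a is a unit precisely when gcd(a, n) = 1, and in Z/nZ every nonzero, non-unit element is a zero-divisor). Scan a = 1, ..., 107 and keep those with gcd(a, 108) > 1:
  gcd(2, 108) = 2, gcd(3, 108) = 3, gcd(4, 108) = 4, gcd(6, 108) = 6, gcd(8, 108) = 4, gcd(9, 108) = 9, gcd(10, 108) = 2, gcd(12, 108) = 12, gcd(14, 108) = 2, gcd(15, 108) = 3, gcd(16, 108) = 4, gcd(18, 108) = 18, gcd(20, 108) = 4, gcd(21, 108) = 3, gcd(22, 108) = 2, gcd(24, 108) = 12, gcd(26, 108) = 2, gcd(27, 108) = 27, gcd(28, 108) = 4, gcd(30, 108) = 6, gcd(32, 108) = 4, gcd(33, 108) = 3, gcd(34, 108) = 2, gcd(36, 108) = 36, gcd(38, 108) = 2, gcd(39, 108) = 3, gcd(40, 108) = 4, gcd(42, 108) = 6, gcd(44, 108) = 4, gcd(45, 108) = 9, gcd(46, 108) = 2, gcd(48, 108) = 12, gcd(50, 108) = 2, gcd(51, 108) = 3, gcd(52, 108) = 4, gcd(54, 108) = 54, gcd(56, 108) = 4, gcd(57, 108) = 3, gcd(58, 108) = 2, gcd(60, 108) = 12, gcd(62, 108) = 2, gcd(63, 108) = 9, gcd(64, 108) = 4, gcd(66, 108) = 6, gcd(68, 108) = 4, gcd(69, 108) = 3, gcd(70, 108) = 2, gcd(72, 108) = 36, gcd(74, 108) = 2, gcd(75, 108) = 3, gcd(76, 108) = 4, gcd(78, 108) = 6, gcd(80, 108) = 4, gcd(81, 108) = 27, gcd(82, 108) = 2, gcd(84, 108) = 12, gcd(86, 108) = 2, gcd(87, 108) = 3, gcd(88, 108) = 4, gcd(90, 108) = 18, gcd(92, 108) = 4, gcd(93, 108) = 3, gcd(94, 108) = 2, gcd(96, 108) = 12, gcd(98, 108) = 2, gcd(99, 108) = 9, gcd(100, 108) = 4, gcd(102, 108) = 6, gcd(104, 108) = 4, gcd(105, 108) = 3, gcd(106, 108) = 2.
All other a ∈ {1, ..., 107} have gcd(a, 108) = 1 and are units. So the nonzero zero-divisors are exactly the 71 values of a appearing in this scan.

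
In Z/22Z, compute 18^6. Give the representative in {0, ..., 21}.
Use repeated squaring. Binary(6) = 110. Walk through the bits of the exponent 6 left-to-right: at each bit after the leading one, square the running value, then multiply by 18 if the bit is 1 (always reducing mod 22):
  bit 1 = 1 (leading): start with 18.
  bit 2 = 1: square 18^2 = 324 ≡ 16; bit is 1, so multiply 16·18 = 288 ≡ 2 (mod 22).
  bit 3 = 0: square 2^2 = 4 (mod 22).
Final value: 18^6 ≡ 4 (mod 22).

Final answer: 4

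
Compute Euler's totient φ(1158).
φ(1158) = 384

φ is multiplicative, with φ(p^e) = p^e − p^(e−1). Factorise 1158 = 2 · 3 · 193. Then
  φ(1158) = (2 − 1) · (3 − 1) · (193 − 1) = 1 · 2 · 192 = 384.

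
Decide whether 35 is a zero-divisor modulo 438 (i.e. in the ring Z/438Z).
gcd(35, 438) = 1, so 35 is a unit in Z/438Z (it has a multiplicative inverse). A unit cannot be a zero-divisor: if 35·b ≡ 0 then multiplying both sides by 35^(−1) gives b ≡ 0. So 35 is not a zero-divisor.

Final answer: NO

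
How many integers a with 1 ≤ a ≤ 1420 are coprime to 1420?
The number of a ∈ {1, ..., 1420} with gcd(a, 1420) = 1 is by definition Euler's totient φ(1420). φ is multiplicative, with φ(p^e) = p^e − p^(e−1). Factorise 1420 = 2^2 · 5 · 71. Then
  φ(1420) = (2^2 − 2^1) · (5 − 1) · (71 − 1) = 2 · 4 · 70 = 560.
So there are 560 such integers.

Final answer: 560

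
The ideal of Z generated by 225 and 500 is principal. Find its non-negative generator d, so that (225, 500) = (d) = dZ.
In the PID Z, (a, b) is generated by gcd(a, b). Compute gcd(500, 225) with the extended Euclidean algorithm, tracking rows (r, s, t) with s·500 + t·225 = r:
  row A: (500, 1, 0)   [1·500 + 0·225 = 500]
  row B: (225, 0, 1)   [0·500 + 1·225 = 225]
  500 = 2·225 + 50   → row C = row A − 2·row B = (50, 1, −2)   [check: 1·500 − 2·225 = 50]
  225 = 4·50 + 25   → row D = row B − 4·row C = (25, −4, 9)   [check: −4·500 + 9·225 = 25]
  50 = 2·25 + 0   → remainder 0, stop. gcd = 25 (last nonzero row D).
So gcd(225, 500) = 25, with Bézout identity −4·500 + 9·225 = 25. Containment (⊇): the Bézout identity exhibits 25 as an element of (225, 500), giving (25) ⊆ (225, 500). Containment (⊆): since 25 | 225 and 25 | 500 (225 = 25·9, 500 = 25·20), every Z-linear combination of 225 and 500 is divisible by 25, so (225, 500) ⊆ (25). Therefore (225, 500) = (25), d = 25.

Final answer: (225, 500) = (25); d = 25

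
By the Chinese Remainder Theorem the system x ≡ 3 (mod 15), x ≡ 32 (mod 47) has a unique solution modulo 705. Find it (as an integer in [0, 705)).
The moduli 15, 47 are pairwise coprime, so by the CRT there is a unique solution mod 15·47 = 705.
Solve by successive substitution. Start with x ≡ 3 (mod 15).
  Combine with x ≡ 32 (mod 47): write x = 3 + 15·t and require 3 + 15·t ≡ 32 (mod 47), i.e. 15·t ≡ 32 − 3 ≡ 29 (mod 47). Since 15^(−1) ≡ 22 (mod 47), t ≡ 22·29 ≡ 27 (mod 47). So x ≡ 3 + 15·27 = 408 (mod 705).
Unique solution in [0, 705): x = 408.

Final answer: x ≡ 408 (mod 705); the representative in [0, 705) is 408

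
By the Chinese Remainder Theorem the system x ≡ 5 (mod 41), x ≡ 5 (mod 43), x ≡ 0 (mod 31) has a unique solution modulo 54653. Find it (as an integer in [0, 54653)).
The moduli 41, 43, 31 are pairwise coprime, so by the CRT there is a unique solution mod 41·43·31 = 54653.
Solve by successive substitution. Start with x ≡ 5 (mod 41).
  Combine with x ≡ 5 (mod 43): write x = 5 + 41·t and require 5 + 41·t ≡ 5 (mod 43), i.e. 41·t ≡ 5 − 5 ≡ 0 (mod 43). Since 41^(−1) ≡ 21 (mod 43), t ≡ 21·0 ≡ 0 (mod 43). So x ≡ 5 + 41·0 = 5 (mod 1763).
  Combine with x ≡ 0 (mod 31): write x = 5 + 1763·t and require 5 + 1763·t ≡ 0 (mod 31), i.e. 1763·t ≡ 0 − 5 ≡ 26 (mod 31). Since 1763^(−1) ≡ 23 (mod 31) (1763 ≡ 27 (mod 31)), t ≡ 23·26 ≡ 9 (mod 31). So x ≡ 5 + 1763·9 = 15872 (mod 54653).
Unique solution in [0, 54653): x = 15872.

Final answer: x ≡ 15872 (mod 54653); the representative in [0, 54653) is 15872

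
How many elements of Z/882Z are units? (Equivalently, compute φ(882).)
Z/882Z has φ(882) = 252 units

An element a ∈ Z/882Z is a unit iff gcd(a, 882) = 1, so the number of units is φ(882). φ is multiplicative, with φ(p^e) = p^e − p^(e−1). Factorise 882 = 2 · 3^2 · 7^2. Then
  φ(882) = (2 − 1) · (3^2 − 3^1) · (7^2 − 7^1) = 1 · 6 · 42 = 252.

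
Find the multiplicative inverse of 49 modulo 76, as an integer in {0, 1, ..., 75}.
49^(−1) ≡ 45 (mod 76)

Apply the extended Euclidean algorithm to (76, 49), tracking rows (r, s, t) with s·76 + t·49 = r. Each division r_prev = q·r_cur + r_new produces the new row as (previous row) − q·(current row):
  row A: (76, 1, 0)   [1·76 + 0·49 = 76]
  row B: (49, 0, 1)   [0·76 + 1·49 = 49]
  76 = 1·49 + 27   → row C = row A − 1·row B = (27, 1, −1)   [check: 1·76 − 1·49 = 27]
  49 = 1·27 + 22   → row D = row B − 1·row C = (22, −1, 2)   [check: −1·76 + 2·49 = 22]
  27 = 1·22 + 5   → row E = row C − 1·row D = (5, 2, −3)   [check: 2·76 − 3·49 = 5]
  22 = 4·5 + 2   → row F = row D − 4·row E = (2, −9, 14)   [check: −9·76 + 14·49 = 2]
  5 = 2·2 + 1   → row G = row E − 2·row F = (1, 20, −31)   [check: 20·76 − 31·49 = 1]
  2 = 2·1 + 0   → remainder 0, stop. gcd = 1 (last nonzero row G).
The gcd is 1, so 49 is invertible mod 76. The last nonzero row gives 20·76 − 31·49 = 1, so t = −31. So 49^(−1) ≡ −31 ≡ 45 (mod 76). Verify: 49 · 45 = 2205 ≡ 1 (mod 76). ✓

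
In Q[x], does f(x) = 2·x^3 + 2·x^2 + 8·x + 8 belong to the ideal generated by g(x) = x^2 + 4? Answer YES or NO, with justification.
YES

In Q[x] the ideal (g) consists of all multiples of g, so f ∈ (g) iff g | f, i.e. iff the remainder of f on division by g is 0. Divide f by g (g is monic, so eliminate the leading term of the running remainder at each step):
  leading term 2·x^3: subtract (2·x)·g(x) = 2·x^3 + 8·x, leaving 2·x^2 + 8
  leading term 2·x^2: subtract (2)·g(x) = 2·x^2 + 8, leaving 0
The remainder is 0, so f(x) = g(x) · h(x) with h(x) = 2·x + 2. Hence g | f, i.e. f ∈ (g).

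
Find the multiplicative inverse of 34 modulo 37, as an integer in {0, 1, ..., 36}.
Apply the extended Euclidean algorithm to (37, 34), tracking rows (r, s, t) with s·37 + t·34 = r. Each division r_prev = q·r_cur + r_new produces the new row as (previous row) − q·(current row):
  row A: (37, 1, 0)   [1·37 + 0·34 = 37]
  row B: (34, 0, 1)   [0·37 + 1·34 = 34]
  37 = 1·34 + 3   → row C = row A − 1·row B = (3, 1, −1)   [check: 1·37 − 1·34 = 3]
  34 = 11·3 + 1   → row D = row B − 11·row C = (1, −11, 12)   [check: −11·37 + 12·34 = 1]
  3 = 3·1 + 0   → remainder 0, stop. gcd = 1 (last nonzero row D).
The gcd is 1, so 34 is invertible mod 37. The last nonzero row gives −11·37 + 12·34 = 1, so t = 12. So 34^(−1) ≡ 12 (mod 37). Verify: 34 · 12 = 408 ≡ 1 (mod 37). ✓

Final answer: 34^(−1) ≡ 12 (mod 37)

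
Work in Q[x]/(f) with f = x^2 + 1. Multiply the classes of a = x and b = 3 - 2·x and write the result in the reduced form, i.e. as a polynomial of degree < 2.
a · b ≡ 3·x + 2 (mod f(x))

First multiply in Q[x] without reducing: a · b = -2·x^2 + 3·x. Now divide by f(x) = x^2 + 1, eliminating the leading term at each step:
  leading term -2·x^2: subtract (-2)·f(x) = -2·x^2 - 2, leaving 3·x + 2
The degree is now < 2, so this is the remainder. Hence a · b ≡ 3·x + 2 in Q[x]/(f).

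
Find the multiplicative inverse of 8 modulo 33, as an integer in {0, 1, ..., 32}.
8^(−1) ≡ 29 (mod 33)

Apply the extended Euclidean algorithm to (33, 8), tracking rows (r, s, t) with s·33 + t·8 = r. Each division r_prev = q·r_cur + r_new produces the new row as (previous row) − q·(current row):
  row A: (33, 1, 0)   [1·33 + 0·8 = 33]
  row B: (8, 0, 1)   [0·33 + 1·8 = 8]
  33 = 4·8 + 1   → row C = row A − 4·row B = (1, 1, −4)   [check: 1·33 − 4·8 = 1]
  8 = 8·1 + 0   → remainder 0, stop. gcd = 1 (last nonzero row C).
The gcd is 1, so 8 is invertible mod 33. The last nonzero row gives 1·33 − 4·8 = 1, so t = −4. So 8^(−1) ≡ −4 ≡ 29 (mod 33). Verify: 8 · 29 = 232 ≡ 1 (mod 33). ✓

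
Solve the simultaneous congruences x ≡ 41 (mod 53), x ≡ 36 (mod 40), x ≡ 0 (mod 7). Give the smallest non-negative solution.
x ≡ 7196 (mod 14840); the representative in [0, 14840) is 7196

The moduli 53, 40, 7 are pairwise coprime, so by the CRT there is a unique solution mod 53·40·7 = 14840.
Solve by successive substitution. Start with x ≡ 41 (mod 53).
  Combine with x ≡ 36 (mod 40): write x = 41 + 53·t and require 41 + 53·t ≡ 36 (mod 40), i.e. 53·t ≡ 36 − 41 ≡ 35 (mod 40). Since 53^(−1) ≡ 37 (mod 40) (53 ≡ 13 (mod 40)), t ≡ 37·35 ≡ 15 (mod 40). So x ≡ 41 + 53·15 = 836 (mod 2120).
  Combine with x ≡ 0 (mod 7): write x = 836 + 2120·t and require 836 + 2120·t ≡ 0 (mod 7), i.e. 2120·t ≡ 0 − 836 ≡ 4 (mod 7). Since 2120^(−1) ≡ 6 (mod 7) (2120 ≡ 6 (mod 7)), t ≡ 6·4 ≡ 3 (mod 7). So x ≡ 836 + 2120·3 = 7196 (mod 14840).
Unique solution in [0, 14840): x = 7196.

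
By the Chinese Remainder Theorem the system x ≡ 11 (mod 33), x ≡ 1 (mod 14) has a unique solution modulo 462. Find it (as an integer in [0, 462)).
The moduli 33, 14 are pairwise coprime, so by the CRT there is a unique solution mod 33·14 = 462.
Solve by successive substitution. Start with x ≡ 11 (mod 33).
  Combine with x ≡ 1 (mod 14): write x = 11 + 33·t and require 11 + 33·t ≡ 1 (mod 14), i.e. 33·t ≡ 1 − 11 ≡ 4 (mod 14). Since 33^(−1) ≡ 3 (mod 14) (33 ≡ 5 (mod 14)), t ≡ 3·4 ≡ 12 (mod 14). So x ≡ 11 + 33·12 = 407 (mod 462).
Unique solution in [0, 462): x = 407.

Final answer: x ≡ 407 (mod 462); the representative in [0, 462) is 407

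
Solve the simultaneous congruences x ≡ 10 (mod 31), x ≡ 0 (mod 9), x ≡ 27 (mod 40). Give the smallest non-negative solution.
The moduli 31, 9, 40 are pairwise coprime, so by the CRT there is a unique solution mod 31·9·40 = 11160.
Solve by successive substitution. Start with x ≡ 10 (mod 31).
  Combine with x ≡ 0 (mod 9): write x = 10 + 31·t and require 10 + 31·t ≡ 0 (mod 9), i.e. 31·t ≡ 0 − 10 ≡ 8 (mod 9). Since 31^(−1) ≡ 7 (mod 9) (31 ≡ 4 (mod 9)), t ≡ 7·8 ≡ 2 (mod 9). So x ≡ 10 + 31·2 = 72 (mod 279).
  Combine with x ≡ 27 (mod 40): write x = 72 + 279·t and require 72 + 279·t ≡ 27 (mod 40), i.e. 279·t ≡ 27 − 72 ≡ 35 (mod 40). Since 279^(−1) ≡ 39 (mod 40) (279 ≡ 39 (mod 40)), t ≡ 39·35 ≡ 5 (mod 40). So x ≡ 72 + 279·5 = 1467 (mod 11160).
Unique solution in [0, 11160): x = 1467.

Final answer: x ≡ 1467 (mod 11160); the representative in [0, 11160) is 1467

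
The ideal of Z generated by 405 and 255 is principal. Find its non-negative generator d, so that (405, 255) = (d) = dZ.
In the PID Z, (a, b) is generated by gcd(a, b). Compute gcd(405, 255) with the extended Euclidean algorithm, tracking rows (r, s, t) with s·405 + t·255 = r:
  row A: (405, 1, 0)   [1·405 + 0·255 = 405]
  row B: (255, 0, 1)   [0·405 + 1·255 = 255]
  405 = 1·255 + 150   → row C = row A − 1·row B = (150, 1, −1)   [check: 1·405 − 1·255 = 150]
  255 = 1·150 + 105   → row D = row B − 1·row C = (105, −1, 2)   [check: −1·405 + 2·255 = 105]
  150 = 1·105 + 45   → row E = row C − 1·row D = (45, 2, −3)   [check: 2·405 − 3·255 = 45]
  105 = 2·45 + 15   → row F = row D − 2·row E = (15, −5, 8)   [check: −5·405 + 8·255 = 15]
  45 = 3·15 + 0   → remainder 0, stop. gcd = 15 (last nonzero row F).
So gcd(405, 255) = 15, with Bézout identity −5·405 + 8·255 = 15. Containment (⊇): the Bézout identity exhibits 15 as an element of (405, 255), giving (15) ⊆ (405, 255). Containment (⊆): since 15 | 405 and 15 | 255 (405 = 15·27, 255 = 15·17), every Z-linear combination of 405 and 255 is divisible by 15, so (405, 255) ⊆ (15). Therefore (405, 255) = (15), d = 15.

Final answer: (405, 255) = (15); d = 15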